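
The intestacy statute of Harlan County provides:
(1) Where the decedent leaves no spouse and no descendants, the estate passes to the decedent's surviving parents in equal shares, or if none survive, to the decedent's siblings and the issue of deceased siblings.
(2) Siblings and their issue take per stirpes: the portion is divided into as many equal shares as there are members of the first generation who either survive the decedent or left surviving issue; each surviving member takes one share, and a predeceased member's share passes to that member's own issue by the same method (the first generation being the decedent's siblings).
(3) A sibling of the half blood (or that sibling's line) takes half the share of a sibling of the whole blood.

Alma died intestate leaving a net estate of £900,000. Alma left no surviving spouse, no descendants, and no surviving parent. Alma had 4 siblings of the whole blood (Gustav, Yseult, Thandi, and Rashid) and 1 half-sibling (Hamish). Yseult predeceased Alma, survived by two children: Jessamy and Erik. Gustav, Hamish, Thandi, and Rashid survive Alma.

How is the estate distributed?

The entire £900,000 passes to the siblings and their issue.
Counting each half-blood sibling's line as half a unit, there are 9/2 units in £900,000, so one unit is £200,000. Whole-blood lines (Gustav, Yseult, Thandi, and Rashid) take £200,000 each; half-blood lines (Hamish) take £100,000 each.
Yseult's share (£200,000) is divided into 2 shares of £100,000: Jessamy and Erik each take £100,000.

Gustav: £200,000; Hamish: £100,000; Jessamy: £100,000; Erik: £100,000; Thandi: £200,000; Rashid: £200,000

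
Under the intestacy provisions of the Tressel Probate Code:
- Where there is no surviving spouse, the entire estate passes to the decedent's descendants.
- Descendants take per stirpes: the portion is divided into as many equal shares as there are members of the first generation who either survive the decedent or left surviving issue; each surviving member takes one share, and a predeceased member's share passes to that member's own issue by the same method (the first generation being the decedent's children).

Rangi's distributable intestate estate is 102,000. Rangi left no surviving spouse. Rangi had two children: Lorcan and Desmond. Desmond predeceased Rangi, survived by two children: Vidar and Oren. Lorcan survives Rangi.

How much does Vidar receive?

Vidar receives 25,500.

The entire 102,000 passes to the descendants.
That amount (102,000) is divided into 2 shares of 51,000: Lorcan takes 51,000; Desmond's 51,000 share passes to Desmond's issue.
Desmond's share (51,000) is divided into 2 shares of 25,500: Vidar and Oren each take 25,500.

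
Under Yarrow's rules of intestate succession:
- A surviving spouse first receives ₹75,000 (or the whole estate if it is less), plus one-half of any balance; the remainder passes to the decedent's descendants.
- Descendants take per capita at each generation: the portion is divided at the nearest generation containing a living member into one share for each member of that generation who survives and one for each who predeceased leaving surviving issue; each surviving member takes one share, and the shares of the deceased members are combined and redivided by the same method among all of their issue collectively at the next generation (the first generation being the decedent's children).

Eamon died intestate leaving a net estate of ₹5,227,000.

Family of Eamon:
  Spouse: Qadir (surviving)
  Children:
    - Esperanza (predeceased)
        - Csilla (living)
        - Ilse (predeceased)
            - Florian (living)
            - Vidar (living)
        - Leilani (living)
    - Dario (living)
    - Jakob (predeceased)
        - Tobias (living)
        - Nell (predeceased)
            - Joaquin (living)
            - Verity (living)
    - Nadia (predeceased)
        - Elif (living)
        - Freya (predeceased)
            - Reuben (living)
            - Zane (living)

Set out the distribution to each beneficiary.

Qadir first takes ₹75,000, leaving a balance of ₹5,152,000. Qadir then takes one-half of the balance (₹2,576,000), for a total of ₹2,651,000. The remaining ₹2,576,000 passes to the descendants.
The descendants' portion (₹2,576,000) is divided at the children's generation into 4 shares of ₹644,000. Dario takes ₹644,000. The 3 shares of the deceased (Esperanza, Jakob, and Nadia) are combined into a pool of ₹1,932,000.
That pool (₹1,932,000) is divided at the grandchildren's generation into 7 shares of ₹276,000. Csilla, Leilani, Tobias, and Elif each take ₹276,000. The 3 shares of the deceased (Ilse, Nell, and Freya) are combined into a pool of ₹828,000.
That pool (₹828,000) is divided at the great-grandchildren's generation equally among Florian, Vidar, Joaquin, Verity, Reuben, and Zane: ₹138,000 each.

Qadir: ₹2,651,000; Csilla: ₹276,000; Florian: ₹138,000; Vidar: ₹138,000; Leilani: ₹276,000; Dario: ₹644,000; Tobias: ₹276,000; Joaquin: ₹138,000; Verity: ₹138,000; Elif: ₹276,000; Reuben: ₹138,000; Zane: ₹138,000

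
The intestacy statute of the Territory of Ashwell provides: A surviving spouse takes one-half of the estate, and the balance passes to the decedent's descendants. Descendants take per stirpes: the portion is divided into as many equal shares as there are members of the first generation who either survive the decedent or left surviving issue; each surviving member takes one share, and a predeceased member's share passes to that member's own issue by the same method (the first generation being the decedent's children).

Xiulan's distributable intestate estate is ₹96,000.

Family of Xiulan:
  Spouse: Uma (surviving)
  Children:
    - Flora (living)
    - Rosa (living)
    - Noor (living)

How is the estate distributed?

Uma takes one-half of ₹96,000 = ₹48,000. The remaining ₹48,000 passes to the descendants.
The descendants' portion (₹48,000) is divided into 3 shares of ₹16,000: Flora, Rosa, and Noor each take ₹16,000.

Uma: ₹48,000; Flora: ₹16,000; Rosa: ₹16,000; Noor: ₹16,000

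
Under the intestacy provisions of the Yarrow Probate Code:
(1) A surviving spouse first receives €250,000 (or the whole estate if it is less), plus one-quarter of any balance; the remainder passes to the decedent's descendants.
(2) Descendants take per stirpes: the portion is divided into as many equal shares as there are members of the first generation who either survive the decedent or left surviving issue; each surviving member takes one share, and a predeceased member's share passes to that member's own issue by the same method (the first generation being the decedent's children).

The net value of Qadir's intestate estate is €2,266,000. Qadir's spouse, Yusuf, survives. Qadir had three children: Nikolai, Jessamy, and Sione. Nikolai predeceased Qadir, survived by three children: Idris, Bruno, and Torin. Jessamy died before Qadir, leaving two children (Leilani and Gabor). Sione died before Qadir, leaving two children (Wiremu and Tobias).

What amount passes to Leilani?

Leilani receives €252,000.

Yusuf first takes €250,000, leaving a balance of €2,016,000. Yusuf then takes one-quarter of the balance (€504,000), for a total of €754,000. The remaining €1,512,000 passes to the descendants.
The descendants' portion (€1,512,000) is divided into 3 shares of €504,000: Nikolai's €504,000 share passes to Nikolai's issue; Jessamy's €504,000 share passes to Jessamy's issue; Sione's €504,000 share passes to Sione's issue.
Nikolai's share (€504,000) is divided into 3 shares of €168,000: Idris, Bruno, and Torin each take €168,000.
Jessamy's share (€504,000) is divided into 2 shares of €252,000: Leilani and Gabor each take €252,000.
Sione's share (€504,000) is divided into 2 shares of €252,000: Wiremu and Tobias each take €252,000.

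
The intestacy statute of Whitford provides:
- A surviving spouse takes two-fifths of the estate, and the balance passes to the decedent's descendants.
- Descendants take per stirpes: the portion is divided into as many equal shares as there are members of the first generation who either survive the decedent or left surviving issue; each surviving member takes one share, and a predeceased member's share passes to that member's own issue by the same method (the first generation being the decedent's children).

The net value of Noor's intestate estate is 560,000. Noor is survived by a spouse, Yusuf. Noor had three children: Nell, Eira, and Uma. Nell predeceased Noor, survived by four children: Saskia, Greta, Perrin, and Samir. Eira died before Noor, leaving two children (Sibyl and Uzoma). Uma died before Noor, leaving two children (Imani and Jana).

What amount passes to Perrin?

Perrin receives 28,000.

Yusuf takes two-fifths of 560,000 = 224,000. The remaining 336,000 passes to the descendants.
The descendants' portion (336,000) is divided into 3 shares of 112,000: Nell's 112,000 share passes to Nell's issue; Eira's 112,000 share passes to Eira's issue; Uma's 112,000 share passes to Uma's issue.
Nell's share (112,000) is divided into 4 shares of 28,000: Saskia, Greta, Perrin, and Samir each take 28,000.
Eira's share (112,000) is divided into 2 shares of 56,000: Sibyl and Uzoma each take 56,000.
Uma's share (112,000) is divided into 2 shares of 56,000: Imani and Jana each take 56,000.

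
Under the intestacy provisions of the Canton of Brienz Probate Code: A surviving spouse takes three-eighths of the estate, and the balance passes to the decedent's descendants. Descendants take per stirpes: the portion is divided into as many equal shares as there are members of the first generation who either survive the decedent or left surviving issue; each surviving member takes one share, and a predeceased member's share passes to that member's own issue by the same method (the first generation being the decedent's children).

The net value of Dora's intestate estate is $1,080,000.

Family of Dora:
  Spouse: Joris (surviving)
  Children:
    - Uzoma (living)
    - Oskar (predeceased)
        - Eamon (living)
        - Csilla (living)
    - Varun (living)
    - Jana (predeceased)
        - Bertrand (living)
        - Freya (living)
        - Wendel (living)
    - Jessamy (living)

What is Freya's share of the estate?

Freya receives $45,000.

Joris takes three-eighths of $1,080,000 = $405,000. The remaining $675,000 passes to the descendants.
The descendants' portion ($675,000) is divided into 5 shares of $135,000: Uzoma, Varun, and Jessamy each take $135,000; Oskar's $135,000 share passes to Oskar's issue; Jana's $135,000 share passes to Jana's issue.
Oskar's share ($135,000) is divided into 2 shares of $67,500: Eamon and Csilla each take $67,500.
Jana's share ($135,000) is divided into 3 shares of $45,000: Bertrand, Freya, and Wendel each take $45,000.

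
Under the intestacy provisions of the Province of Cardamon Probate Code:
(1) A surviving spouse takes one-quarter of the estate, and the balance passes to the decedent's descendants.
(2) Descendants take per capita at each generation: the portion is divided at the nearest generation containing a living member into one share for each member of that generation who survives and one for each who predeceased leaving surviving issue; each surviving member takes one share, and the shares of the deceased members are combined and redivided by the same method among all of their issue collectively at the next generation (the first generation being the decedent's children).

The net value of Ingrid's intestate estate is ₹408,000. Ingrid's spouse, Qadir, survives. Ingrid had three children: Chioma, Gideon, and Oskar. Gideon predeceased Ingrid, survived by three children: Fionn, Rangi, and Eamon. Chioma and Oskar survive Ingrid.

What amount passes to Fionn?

Qadir takes one-quarter of ₹408,000 = ₹102,000. The remaining ₹306,000 passes to the descendants.
The descendants' portion (₹306,000) is divided at the children's generation into 3 shares of ₹102,000. Chioma and Oskar each take ₹102,000. The remaining share for the deceased Gideon (₹102,000) is carried to the next generation.
That pool (₹102,000) is divided at the grandchildren's generation equally among Fionn, Rangi, and Eamon: ₹34,000 each.

Fionn receives ₹34,000.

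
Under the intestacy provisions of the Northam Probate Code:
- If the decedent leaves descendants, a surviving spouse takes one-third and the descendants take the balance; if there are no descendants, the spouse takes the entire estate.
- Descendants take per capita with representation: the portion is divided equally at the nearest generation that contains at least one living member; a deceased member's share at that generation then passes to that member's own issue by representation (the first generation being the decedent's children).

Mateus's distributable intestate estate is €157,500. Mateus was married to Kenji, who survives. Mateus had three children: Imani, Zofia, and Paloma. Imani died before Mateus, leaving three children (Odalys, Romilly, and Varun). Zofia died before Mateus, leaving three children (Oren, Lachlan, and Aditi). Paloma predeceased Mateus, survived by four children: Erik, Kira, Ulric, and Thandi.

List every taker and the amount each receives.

Kenji: €52,500; Odalys: €10,500; Romilly: €10,500; Varun: €10,500; Oren: €10,500; Lachlan: €10,500; Aditi: €10,500; Erik: €10,500; Kira: €10,500; Ulric: €10,500; Thandi: €10,500

Kenji takes one-third of €157,500 = €52,500. The remaining €105,000 passes to the descendants.
No child survives, so the initial division is made at the grandchildren's generation.
The descendants' portion (€105,000) is divided into 10 shares of €10,500: Odalys, Romilly, Varun, Oren, Lachlan, Aditi, Erik, Kira, Ulric, and Thandi each take €10,500.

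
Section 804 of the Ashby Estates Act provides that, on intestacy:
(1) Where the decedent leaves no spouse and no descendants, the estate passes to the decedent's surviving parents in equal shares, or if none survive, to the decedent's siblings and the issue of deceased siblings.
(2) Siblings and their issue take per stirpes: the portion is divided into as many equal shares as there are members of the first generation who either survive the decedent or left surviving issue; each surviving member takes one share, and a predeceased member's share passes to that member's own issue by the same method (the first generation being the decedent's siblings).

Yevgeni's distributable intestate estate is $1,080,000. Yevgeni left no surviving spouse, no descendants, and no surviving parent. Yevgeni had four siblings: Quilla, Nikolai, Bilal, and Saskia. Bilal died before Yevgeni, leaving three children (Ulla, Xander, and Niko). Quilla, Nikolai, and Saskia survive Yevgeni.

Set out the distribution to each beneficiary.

The entire $1,080,000 passes to the siblings and their issue.
That amount ($1,080,000) is divided into 4 shares of $270,000: Quilla, Nikolai, and Saskia each take $270,000; Bilal's $270,000 share passes to Bilal's issue.
Bilal's share ($270,000) is divided into 3 shares of $90,000: Ulla, Xander, and Niko each take $90,000.

Quilla: $270,000; Nikolai: $270,000; Ulla: $90,000; Xander: $90,000; Niko: $90,000; Saskia: $270,000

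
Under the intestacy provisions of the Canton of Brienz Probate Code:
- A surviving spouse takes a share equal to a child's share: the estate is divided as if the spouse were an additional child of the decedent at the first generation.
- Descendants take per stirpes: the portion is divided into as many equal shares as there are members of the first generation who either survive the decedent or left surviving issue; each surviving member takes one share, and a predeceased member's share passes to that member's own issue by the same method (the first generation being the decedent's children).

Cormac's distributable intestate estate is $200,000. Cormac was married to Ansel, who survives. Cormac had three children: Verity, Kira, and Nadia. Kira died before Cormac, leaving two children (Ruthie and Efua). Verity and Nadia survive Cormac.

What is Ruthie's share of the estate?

Ruthie receives $25,000.

The spouse counts as an additional share at the children's level, so there are 4 primary shares of $50,000. Ansel takes one such share ($50,000).
The children's combined portion ($150,000) is divided into 3 shares of $50,000: Verity and Nadia each take $50,000; Kira's $50,000 share passes to Kira's issue.
Kira's share ($50,000) is divided into 2 shares of $25,000: Ruthie and Efua each take $25,000.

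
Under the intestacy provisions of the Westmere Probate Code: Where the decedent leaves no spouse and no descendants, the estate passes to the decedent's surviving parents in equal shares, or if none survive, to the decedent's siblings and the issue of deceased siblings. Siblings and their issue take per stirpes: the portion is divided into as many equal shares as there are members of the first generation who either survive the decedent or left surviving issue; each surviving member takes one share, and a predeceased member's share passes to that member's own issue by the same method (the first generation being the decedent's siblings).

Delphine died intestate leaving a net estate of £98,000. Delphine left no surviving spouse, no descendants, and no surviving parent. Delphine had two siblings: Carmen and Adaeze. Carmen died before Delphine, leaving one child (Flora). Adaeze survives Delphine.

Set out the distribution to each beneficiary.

The entire £98,000 passes to the siblings and their issue.
That amount (£98,000) is divided into 2 shares of £49,000: Adaeze takes £49,000; Carmen's £49,000 share passes to Carmen's issue.
Carmen's share (£49,000) passes entirely to Flora.

Flora: £49,000; Adaeze: £49,000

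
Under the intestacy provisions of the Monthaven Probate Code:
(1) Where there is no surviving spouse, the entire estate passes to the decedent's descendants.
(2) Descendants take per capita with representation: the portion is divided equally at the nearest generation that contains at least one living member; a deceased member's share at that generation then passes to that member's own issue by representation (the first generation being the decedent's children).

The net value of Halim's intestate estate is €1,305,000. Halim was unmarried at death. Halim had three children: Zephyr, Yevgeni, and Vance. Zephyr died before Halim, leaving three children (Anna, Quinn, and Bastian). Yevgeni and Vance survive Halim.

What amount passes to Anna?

The entire €1,305,000 passes to the descendants.
That amount (€1,305,000) is divided into 3 shares of €435,000: Yevgeni and Vance each take €435,000; Zephyr's €435,000 share passes to Zephyr's issue.
Zephyr's share (€435,000) is divided into 3 shares of €145,000: Anna, Quinn, and Bastian each take €145,000.

Anna receives €145,000.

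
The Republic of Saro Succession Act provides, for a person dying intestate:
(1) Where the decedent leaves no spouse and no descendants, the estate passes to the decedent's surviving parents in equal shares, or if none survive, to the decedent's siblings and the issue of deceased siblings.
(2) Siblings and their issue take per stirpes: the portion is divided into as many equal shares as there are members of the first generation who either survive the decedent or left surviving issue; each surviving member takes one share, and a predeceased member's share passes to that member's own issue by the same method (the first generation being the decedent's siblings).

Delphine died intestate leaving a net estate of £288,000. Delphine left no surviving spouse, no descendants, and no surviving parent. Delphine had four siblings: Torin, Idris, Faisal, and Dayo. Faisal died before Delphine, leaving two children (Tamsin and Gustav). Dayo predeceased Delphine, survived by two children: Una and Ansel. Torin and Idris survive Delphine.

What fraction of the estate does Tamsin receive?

The entire £288,000 passes to the siblings and their issue.
That amount (£288,000) is divided into 4 shares of £72,000: Torin and Idris each take £72,000; Faisal's £72,000 share passes to Faisal's issue; Dayo's £72,000 share passes to Dayo's issue.
Faisal's share (£72,000) is divided into 2 shares of £36,000: Tamsin and Gustav each take £36,000.
Dayo's share (£72,000) is divided into 2 shares of £36,000: Una and Ansel each take £36,000.

Tamsin receives 1/8 of the estate.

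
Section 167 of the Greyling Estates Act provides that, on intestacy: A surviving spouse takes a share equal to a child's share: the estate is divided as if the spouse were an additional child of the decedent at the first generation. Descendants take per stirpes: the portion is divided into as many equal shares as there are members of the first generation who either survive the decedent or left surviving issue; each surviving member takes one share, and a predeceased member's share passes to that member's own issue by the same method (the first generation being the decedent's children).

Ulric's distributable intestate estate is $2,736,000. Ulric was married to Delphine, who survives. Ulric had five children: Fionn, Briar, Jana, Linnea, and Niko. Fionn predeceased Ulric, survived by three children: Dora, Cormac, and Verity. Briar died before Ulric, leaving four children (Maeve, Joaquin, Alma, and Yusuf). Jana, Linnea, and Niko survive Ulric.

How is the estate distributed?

Delphine: $456,000; Dora: $152,000; Cormac: $152,000; Verity: $152,000; Maeve: $114,000; Joaquin: $114,000; Alma: $114,000; Yusuf: $114,000; Jana: $456,000; Linnea: $456,000; Niko: $456,000

The spouse counts as an additional share at the children's level, so there are 6 primary shares of $456,000. Delphine takes one such share ($456,000).
The children's combined portion ($2,280,000) is divided into 5 shares of $456,000: Jana, Linnea, and Niko each take $456,000; Fionn's $456,000 share passes to Fionn's issue; Briar's $456,000 share passes to Briar's issue.
Fionn's share ($456,000) is divided into 3 shares of $152,000: Dora, Cormac, and Verity each take $152,000.
Briar's share ($456,000) is divided into 4 shares of $114,000: Maeve, Joaquin, Alma, and Yusuf each take $114,000.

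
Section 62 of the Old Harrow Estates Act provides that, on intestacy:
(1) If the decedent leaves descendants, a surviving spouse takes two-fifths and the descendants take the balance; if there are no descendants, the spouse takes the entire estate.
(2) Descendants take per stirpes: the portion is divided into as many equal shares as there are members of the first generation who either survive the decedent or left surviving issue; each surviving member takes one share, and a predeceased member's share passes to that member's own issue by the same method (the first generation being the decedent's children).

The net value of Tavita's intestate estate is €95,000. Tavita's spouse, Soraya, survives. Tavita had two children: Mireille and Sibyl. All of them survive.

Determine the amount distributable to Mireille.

Mireille receives €28,500.

Soraya takes two-fifths of €95,000 = €38,000. The remaining €57,000 passes to the descendants.
The descendants' portion (€57,000) is divided into 2 shares of €28,500: Mireille and Sibyl each take €28,500.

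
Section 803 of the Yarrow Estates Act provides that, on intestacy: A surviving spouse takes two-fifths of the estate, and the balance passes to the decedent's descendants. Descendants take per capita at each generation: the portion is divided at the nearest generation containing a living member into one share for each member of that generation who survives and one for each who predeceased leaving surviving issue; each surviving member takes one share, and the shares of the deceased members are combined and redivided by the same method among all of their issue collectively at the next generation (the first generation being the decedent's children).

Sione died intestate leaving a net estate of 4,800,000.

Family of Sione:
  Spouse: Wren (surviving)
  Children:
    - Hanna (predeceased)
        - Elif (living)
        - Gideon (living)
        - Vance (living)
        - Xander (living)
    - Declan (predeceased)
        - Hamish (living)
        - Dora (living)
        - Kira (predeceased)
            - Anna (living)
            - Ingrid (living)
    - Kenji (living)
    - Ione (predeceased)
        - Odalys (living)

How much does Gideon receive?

Gideon receives 270,000.

Wren takes two-fifths of 4,800,000 = 1,920,000. The remaining 2,880,000 passes to the descendants.
The descendants' portion (2,880,000) is divided at the children's generation into 4 shares of 720,000. Kenji takes 720,000. The 3 shares of the deceased (Hanna, Declan, and Ione) are combined into a pool of 2,160,000.
That pool (2,160,000) is divided at the grandchildren's generation into 8 shares of 270,000. Elif, Gideon, Vance, Xander, Hamish, Dora, and Odalys each take 270,000. The remaining share for the deceased Kira (270,000) is carried to the next generation.
That pool (270,000) is divided at the great-grandchildren's generation equally among Anna and Ingrid: 135,000 each.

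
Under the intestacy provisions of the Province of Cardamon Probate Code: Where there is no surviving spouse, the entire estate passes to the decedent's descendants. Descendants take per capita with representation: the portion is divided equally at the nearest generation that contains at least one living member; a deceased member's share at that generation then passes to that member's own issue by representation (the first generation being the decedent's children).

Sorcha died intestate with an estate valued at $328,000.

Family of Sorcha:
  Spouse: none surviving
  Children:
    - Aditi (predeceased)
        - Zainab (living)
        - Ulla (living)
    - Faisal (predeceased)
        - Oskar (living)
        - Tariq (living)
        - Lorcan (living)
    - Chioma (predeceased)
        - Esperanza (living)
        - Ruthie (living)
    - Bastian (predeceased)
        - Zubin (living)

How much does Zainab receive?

The entire $328,000 passes to the descendants.
No child survives, so the initial division is made at the grandchildren's generation.
That amount ($328,000) is divided into 8 shares of $41,000: Zainab, Ulla, Oskar, Tariq, Lorcan, Esperanza, Ruthie, and Zubin each take $41,000.

Zainab receives $41,000.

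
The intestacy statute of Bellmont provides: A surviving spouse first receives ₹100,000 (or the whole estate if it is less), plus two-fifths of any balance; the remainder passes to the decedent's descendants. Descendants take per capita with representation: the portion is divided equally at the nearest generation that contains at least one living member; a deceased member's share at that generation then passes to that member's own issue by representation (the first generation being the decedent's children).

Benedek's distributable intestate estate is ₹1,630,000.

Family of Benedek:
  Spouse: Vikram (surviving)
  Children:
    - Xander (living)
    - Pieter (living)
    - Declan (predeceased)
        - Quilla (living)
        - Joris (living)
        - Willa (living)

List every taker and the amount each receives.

Vikram: ₹712,000; Xander: ₹306,000; Pieter: ₹306,000; Quilla: ₹102,000; Joris: ₹102,000; Willa: ₹102,000

Vikram first takes ₹100,000, leaving a balance of ₹1,530,000. Vikram then takes two-fifths of the balance (₹612,000), for a total of ₹712,000. The remaining ₹918,000 passes to the descendants.
The descendants' portion (₹918,000) is divided into 3 shares of ₹306,000: Xander and Pieter each take ₹306,000; Declan's ₹306,000 share passes to Declan's issue.
Declan's share (₹306,000) is divided into 3 shares of ₹102,000: Quilla, Joris, and Willa each take ₹102,000.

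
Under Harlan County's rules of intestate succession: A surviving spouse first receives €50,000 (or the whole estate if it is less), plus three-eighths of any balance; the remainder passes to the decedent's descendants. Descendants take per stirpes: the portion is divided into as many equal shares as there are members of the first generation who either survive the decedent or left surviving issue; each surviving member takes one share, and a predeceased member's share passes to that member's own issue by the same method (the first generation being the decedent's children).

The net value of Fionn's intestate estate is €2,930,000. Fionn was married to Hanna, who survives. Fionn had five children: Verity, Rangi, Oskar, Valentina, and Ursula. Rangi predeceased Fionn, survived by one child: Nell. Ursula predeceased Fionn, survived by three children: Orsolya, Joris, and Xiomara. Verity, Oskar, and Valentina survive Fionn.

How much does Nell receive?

Hanna first takes €50,000, leaving a balance of €2,880,000. Hanna then takes three-eighths of the balance (€1,080,000), for a total of €1,130,000. The remaining €1,800,000 passes to the descendants.
The descendants' portion (€1,800,000) is divided into 5 shares of €360,000: Verity, Oskar, and Valentina each take €360,000; Rangi's €360,000 share passes to Rangi's issue; Ursula's €360,000 share passes to Ursula's issue.
Rangi's share (€360,000) passes entirely to Nell.
Ursula's share (€360,000) is divided into 3 shares of €120,000: Orsolya, Joris, and Xiomara each take €120,000.

Nell receives €360,000.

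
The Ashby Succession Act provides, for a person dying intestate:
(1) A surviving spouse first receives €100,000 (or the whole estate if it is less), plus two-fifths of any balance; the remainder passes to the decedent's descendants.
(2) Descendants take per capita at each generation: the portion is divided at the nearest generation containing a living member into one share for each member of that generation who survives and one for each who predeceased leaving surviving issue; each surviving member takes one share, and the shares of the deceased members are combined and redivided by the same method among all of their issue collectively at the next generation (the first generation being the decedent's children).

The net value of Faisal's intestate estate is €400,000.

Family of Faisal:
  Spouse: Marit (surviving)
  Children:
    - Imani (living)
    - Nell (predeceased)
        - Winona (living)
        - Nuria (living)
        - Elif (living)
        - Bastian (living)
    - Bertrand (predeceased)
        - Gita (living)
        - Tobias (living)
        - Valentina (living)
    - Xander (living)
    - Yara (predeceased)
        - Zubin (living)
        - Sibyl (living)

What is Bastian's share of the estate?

Marit first takes €100,000, leaving a balance of €300,000. Marit then takes two-fifths of the balance (€120,000), for a total of €220,000. The remaining €180,000 passes to the descendants.
The descendants' portion (€180,000) is divided at the children's generation into 5 shares of €36,000. Imani and Xander each take €36,000. The 3 shares of the deceased (Nell, Bertrand, and Yara) are combined into a pool of €108,000.
That pool (€108,000) is divided at the grandchildren's generation equally among Winona, Nuria, Elif, Bastian, Gita, Tobias, Valentina, Zubin, and Sibyl: €12,000 each.

Bastian receives €12,000.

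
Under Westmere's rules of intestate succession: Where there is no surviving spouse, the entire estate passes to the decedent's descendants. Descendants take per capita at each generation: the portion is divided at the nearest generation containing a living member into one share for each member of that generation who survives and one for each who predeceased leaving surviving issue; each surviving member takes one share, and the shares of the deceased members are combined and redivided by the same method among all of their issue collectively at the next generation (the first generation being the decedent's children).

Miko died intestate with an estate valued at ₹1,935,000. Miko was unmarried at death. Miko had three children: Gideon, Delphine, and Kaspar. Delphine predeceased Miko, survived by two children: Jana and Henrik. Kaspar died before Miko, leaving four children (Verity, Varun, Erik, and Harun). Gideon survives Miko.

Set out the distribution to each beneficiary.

Gideon: ₹645,000; Jana: ₹215,000; Henrik: ₹215,000; Verity: ₹215,000; Varun: ₹215,000; Erik: ₹215,000; Harun: ₹215,000

The entire ₹1,935,000 passes to the descendants.
That amount (₹1,935,000) is divided at the children's generation into 3 shares of ₹645,000. Gideon takes ₹645,000. The 2 shares of the deceased (Delphine and Kaspar) are combined into a pool of ₹1,290,000.
That pool (₹1,290,000) is divided at the grandchildren's generation equally among Jana, Henrik, Verity, Varun, Erik, and Harun: ₹215,000 each.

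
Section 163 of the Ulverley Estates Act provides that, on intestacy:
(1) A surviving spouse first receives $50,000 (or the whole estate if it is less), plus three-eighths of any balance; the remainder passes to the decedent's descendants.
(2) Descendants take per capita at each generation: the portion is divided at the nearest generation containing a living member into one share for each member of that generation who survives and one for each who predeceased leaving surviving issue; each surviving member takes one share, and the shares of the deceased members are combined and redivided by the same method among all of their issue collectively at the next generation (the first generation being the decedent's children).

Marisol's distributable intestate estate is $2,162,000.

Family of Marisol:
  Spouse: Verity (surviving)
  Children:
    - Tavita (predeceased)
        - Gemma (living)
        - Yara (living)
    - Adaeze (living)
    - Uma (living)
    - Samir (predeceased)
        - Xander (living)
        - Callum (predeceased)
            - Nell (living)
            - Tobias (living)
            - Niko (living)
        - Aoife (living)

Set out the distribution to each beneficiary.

Verity first takes $50,000, leaving a balance of $2,112,000. Verity then takes three-eighths of the balance ($792,000), for a total of $842,000. The remaining $1,320,000 passes to the descendants.
The descendants' portion ($1,320,000) is divided at the children's generation into 4 shares of $330,000. Adaeze and Uma each take $330,000. The 2 shares of the deceased (Tavita and Samir) are combined into a pool of $660,000.
That pool ($660,000) is divided at the grandchildren's generation into 5 shares of $132,000. Gemma, Yara, Xander, and Aoife each take $132,000. The remaining share for the deceased Callum ($132,000) is carried to the next generation.
That pool ($132,000) is divided at the great-grandchildren's generation equally among Nell, Tobias, and Niko: $44,000 each.

Verity: $842,000; Gemma: $132,000; Yara: $132,000; Adaeze: $330,000; Uma: $330,000; Xander: $132,000; Nell: $44,000; Tobias: $44,000; Niko: $44,000; Aoife: $132,000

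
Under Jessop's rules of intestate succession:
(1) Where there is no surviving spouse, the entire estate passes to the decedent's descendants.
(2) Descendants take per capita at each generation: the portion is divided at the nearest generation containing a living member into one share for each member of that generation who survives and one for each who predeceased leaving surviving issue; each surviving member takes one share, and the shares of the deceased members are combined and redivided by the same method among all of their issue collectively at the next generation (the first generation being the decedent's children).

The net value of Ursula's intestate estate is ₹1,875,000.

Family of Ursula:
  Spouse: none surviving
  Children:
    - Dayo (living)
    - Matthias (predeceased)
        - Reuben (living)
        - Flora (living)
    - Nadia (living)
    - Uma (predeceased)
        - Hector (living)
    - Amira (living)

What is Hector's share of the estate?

The entire ₹1,875,000 passes to the descendants.
That amount (₹1,875,000) is divided at the children's generation into 5 shares of ₹375,000. Dayo, Nadia, and Amira each take ₹375,000. The 2 shares of the deceased (Matthias and Uma) are combined into a pool of ₹750,000.
That pool (₹750,000) is divided at the grandchildren's generation equally among Reuben, Flora, and Hector: ₹250,000 each.

Hector receives ₹250,000.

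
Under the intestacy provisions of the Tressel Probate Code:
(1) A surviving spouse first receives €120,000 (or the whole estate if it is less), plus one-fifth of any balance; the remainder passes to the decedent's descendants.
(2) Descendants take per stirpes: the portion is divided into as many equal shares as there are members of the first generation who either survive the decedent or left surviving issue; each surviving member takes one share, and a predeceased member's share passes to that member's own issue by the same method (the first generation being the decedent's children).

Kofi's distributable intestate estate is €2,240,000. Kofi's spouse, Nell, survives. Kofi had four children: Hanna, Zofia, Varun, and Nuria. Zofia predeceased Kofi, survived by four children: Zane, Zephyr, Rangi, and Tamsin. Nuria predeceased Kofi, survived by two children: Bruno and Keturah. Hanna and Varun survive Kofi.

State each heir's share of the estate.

Nell first takes €120,000, leaving a balance of €2,120,000. Nell then takes one-fifth of the balance (€424,000), for a total of €544,000. The remaining €1,696,000 passes to the descendants.
The descendants' portion (€1,696,000) is divided into 4 shares of €424,000: Hanna and Varun each take €424,000; Zofia's €424,000 share passes to Zofia's issue; Nuria's €424,000 share passes to Nuria's issue.
Zofia's share (€424,000) is divided into 4 shares of €106,000: Zane, Zephyr, Rangi, and Tamsin each take €106,000.
Nuria's share (€424,000) is divided into 2 shares of €212,000: Bruno and Keturah each take €212,000.

Nell: €544,000; Hanna: €424,000; Zane: €106,000; Zephyr: €106,000; Rangi: €106,000; Tamsin: €106,000; Varun: €424,000; Bruno: €212,000; Keturah: €212,000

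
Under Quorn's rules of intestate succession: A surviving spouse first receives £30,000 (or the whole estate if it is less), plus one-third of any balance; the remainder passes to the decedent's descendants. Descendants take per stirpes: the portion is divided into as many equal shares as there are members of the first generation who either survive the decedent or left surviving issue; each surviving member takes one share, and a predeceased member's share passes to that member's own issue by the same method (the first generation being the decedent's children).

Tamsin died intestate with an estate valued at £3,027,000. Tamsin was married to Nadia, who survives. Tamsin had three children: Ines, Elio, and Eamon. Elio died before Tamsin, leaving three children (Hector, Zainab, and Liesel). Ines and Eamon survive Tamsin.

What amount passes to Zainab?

Zainab receives £222,000.

Nadia first takes £30,000, leaving a balance of £2,997,000. Nadia then takes one-third of the balance (£999,000), for a total of £1,029,000. The remaining £1,998,000 passes to the descendants.
The descendants' portion (£1,998,000) is divided into 3 shares of £666,000: Ines and Eamon each take £666,000; Elio's £666,000 share passes to Elio's issue.
Elio's share (£666,000) is divided into 3 shares of £222,000: Hector, Zainab, and Liesel each take £222,000.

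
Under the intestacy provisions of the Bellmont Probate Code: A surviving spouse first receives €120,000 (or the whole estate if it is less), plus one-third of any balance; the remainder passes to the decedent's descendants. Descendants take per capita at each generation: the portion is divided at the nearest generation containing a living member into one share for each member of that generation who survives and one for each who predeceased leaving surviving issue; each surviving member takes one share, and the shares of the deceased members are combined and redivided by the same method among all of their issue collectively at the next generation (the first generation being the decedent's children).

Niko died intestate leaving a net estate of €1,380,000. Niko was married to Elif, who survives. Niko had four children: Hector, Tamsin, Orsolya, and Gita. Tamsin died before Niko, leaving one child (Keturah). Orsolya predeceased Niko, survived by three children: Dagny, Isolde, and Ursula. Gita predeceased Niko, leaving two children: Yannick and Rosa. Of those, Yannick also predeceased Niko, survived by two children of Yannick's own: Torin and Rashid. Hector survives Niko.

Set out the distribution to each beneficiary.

Elif first takes €120,000, leaving a balance of €1,260,000. Elif then takes one-third of the balance (€420,000), for a total of €540,000. The remaining €840,000 passes to the descendants.
The descendants' portion (€840,000) is divided at the children's generation into 4 shares of €210,000. Hector takes €210,000. The 3 shares of the deceased (Tamsin, Orsolya, and Gita) are combined into a pool of €630,000.
That pool (€630,000) is divided at the grandchildren's generation into 6 shares of €105,000. Keturah, Dagny, Isolde, Ursula, and Rosa each take €105,000. The remaining share for the deceased Yannick (€105,000) is carried to the next generation.
That pool (€105,000) is divided at the great-grandchildren's generation equally among Torin and Rashid: €52,500 each.

Elif: €540,000; Hector: €210,000; Keturah: €105,000; Dagny: €105,000; Isolde: €105,000; Ursula: €105,000; Torin: €52,500; Rashid: €52,500; Rosa: €105,000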